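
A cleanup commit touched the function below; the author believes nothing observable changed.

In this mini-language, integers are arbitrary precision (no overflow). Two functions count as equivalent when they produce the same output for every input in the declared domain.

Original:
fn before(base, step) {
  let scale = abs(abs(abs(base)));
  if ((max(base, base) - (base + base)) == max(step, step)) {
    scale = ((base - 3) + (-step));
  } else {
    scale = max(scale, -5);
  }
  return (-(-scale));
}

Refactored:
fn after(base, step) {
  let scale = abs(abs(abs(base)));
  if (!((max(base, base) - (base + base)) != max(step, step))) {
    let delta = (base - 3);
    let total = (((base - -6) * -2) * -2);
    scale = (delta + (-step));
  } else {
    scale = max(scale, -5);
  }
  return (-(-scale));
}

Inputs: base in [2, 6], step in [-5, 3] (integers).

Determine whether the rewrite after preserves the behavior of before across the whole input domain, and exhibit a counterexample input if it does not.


Changes here: constant usage differs, and arithmetic usage differs, and local variable names differ, and boolean connective usage differs, and comparison usage differs, and statement counts differ; the full 45-point sweep finds no disagreement.
verdict: equivalent


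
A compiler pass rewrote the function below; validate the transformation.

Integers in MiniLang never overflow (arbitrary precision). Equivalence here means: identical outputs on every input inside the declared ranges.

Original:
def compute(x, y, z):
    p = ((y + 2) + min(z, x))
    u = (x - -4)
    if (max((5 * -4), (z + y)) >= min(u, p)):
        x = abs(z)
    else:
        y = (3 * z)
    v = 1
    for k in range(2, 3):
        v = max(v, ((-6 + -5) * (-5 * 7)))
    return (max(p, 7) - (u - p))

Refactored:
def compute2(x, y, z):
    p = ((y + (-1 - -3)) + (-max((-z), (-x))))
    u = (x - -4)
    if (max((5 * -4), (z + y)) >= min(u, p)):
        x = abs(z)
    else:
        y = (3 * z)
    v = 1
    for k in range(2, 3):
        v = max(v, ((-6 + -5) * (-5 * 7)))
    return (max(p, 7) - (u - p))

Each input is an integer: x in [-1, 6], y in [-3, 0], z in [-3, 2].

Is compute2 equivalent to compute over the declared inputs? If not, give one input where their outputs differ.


The two versions differ — the changes include arithmetic usage differs; constant usage differs; min/max/abs usage differs.
As a probe, take x=0, y=0, z=-1: compute runs p=1, then u=4, then (max((5 * -4), (z + y)) >= min(u, p)) is false, then y=-3, then v=1, then (k=2), then v=385, then returns 4; compute2 runs p=1, then u=4, then (max((5 * -4), (z + y)) >= min(u, p)) is false, then y=-3, then v=1, then (k=2), then v=385, then returns 4; both end at 4.
Checked all 192 inputs in the declared domain: the outputs agree on every one.
verdict: equivalent


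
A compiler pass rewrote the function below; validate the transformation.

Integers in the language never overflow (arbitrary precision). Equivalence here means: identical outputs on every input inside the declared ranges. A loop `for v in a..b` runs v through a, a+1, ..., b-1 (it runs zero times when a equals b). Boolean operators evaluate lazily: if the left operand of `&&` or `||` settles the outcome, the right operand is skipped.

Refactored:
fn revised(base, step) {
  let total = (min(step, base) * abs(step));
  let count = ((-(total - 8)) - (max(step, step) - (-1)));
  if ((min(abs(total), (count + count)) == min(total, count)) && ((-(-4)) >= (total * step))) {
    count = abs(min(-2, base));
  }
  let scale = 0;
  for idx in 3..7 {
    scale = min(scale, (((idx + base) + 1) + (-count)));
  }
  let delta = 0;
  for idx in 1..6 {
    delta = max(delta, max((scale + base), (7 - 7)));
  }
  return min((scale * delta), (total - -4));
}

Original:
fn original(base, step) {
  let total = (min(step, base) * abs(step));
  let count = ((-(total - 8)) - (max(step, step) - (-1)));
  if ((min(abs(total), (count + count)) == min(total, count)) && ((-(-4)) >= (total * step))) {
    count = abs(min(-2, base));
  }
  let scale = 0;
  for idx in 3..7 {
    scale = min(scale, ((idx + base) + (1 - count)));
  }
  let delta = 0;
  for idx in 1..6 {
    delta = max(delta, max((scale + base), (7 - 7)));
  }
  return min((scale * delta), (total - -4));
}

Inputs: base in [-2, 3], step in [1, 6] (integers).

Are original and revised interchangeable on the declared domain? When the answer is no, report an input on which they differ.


The two are interchangeable: arithmetic usage differs, and every declared input agrees.
As a probe, take base=2, step=6: original runs total = 12; count = -11; ((min(abs(total), (count + count)) == min(total, count)) && ((-(-4)) >= (total * step))) -> false; scale = 0; [idx=3]; scale = 0; [idx=4]; scale = 0; [idx=5]; scale = 0; [idx=6]; scale = 0; delta = 0; [idx=1]; delta = 2; [idx=2]; delta = 2; [idx=3]; delta = 2; [idx=4]; delta = 2; [idx=5]; delta = 2; return 0; revised runs total = 12; count = -11; ((min(abs(total), (count + count)) == min(total, count)) && ((-(-4)) >= (total * step))) -> false; scale = 0; [idx=3]; scale = 0; [idx=4]; scale = 0; [idx=5]; scale = 0; [idx=6]; scale = 0; delta = 0; [idx=1]; delta = 2; [idx=2]; delta = 2; [idx=3]; delta = 2; [idx=4]; delta = 2; [idx=5]; delta = 2; return 0; both end at 0.
Sweeping the whole domain (36 inputs) finds no disagreement.
verdict: equivalent


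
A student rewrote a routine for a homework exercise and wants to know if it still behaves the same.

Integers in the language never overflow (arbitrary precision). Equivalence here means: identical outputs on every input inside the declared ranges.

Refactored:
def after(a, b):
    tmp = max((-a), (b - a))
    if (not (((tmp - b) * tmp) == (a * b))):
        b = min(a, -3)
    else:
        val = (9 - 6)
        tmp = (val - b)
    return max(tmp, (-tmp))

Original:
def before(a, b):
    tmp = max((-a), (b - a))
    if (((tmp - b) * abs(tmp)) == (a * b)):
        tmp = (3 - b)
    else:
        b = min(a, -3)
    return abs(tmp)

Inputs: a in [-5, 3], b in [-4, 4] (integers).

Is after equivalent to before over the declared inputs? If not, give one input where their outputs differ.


Run the pair on a=2, b=-1.
before: tmp becomes -2; next (((tmp - b) * abs(tmp)) == (a * b)) evaluates to true; next tmp becomes 4; next final value 4
after: tmp becomes -2; next (not (((tmp - b) * tmp) == (a * b))) evaluates to true; next b becomes -3; next final value 2
4 vs 2 — the two versions disagree here.
verdict: not equivalent; witness: a=2, b=-1


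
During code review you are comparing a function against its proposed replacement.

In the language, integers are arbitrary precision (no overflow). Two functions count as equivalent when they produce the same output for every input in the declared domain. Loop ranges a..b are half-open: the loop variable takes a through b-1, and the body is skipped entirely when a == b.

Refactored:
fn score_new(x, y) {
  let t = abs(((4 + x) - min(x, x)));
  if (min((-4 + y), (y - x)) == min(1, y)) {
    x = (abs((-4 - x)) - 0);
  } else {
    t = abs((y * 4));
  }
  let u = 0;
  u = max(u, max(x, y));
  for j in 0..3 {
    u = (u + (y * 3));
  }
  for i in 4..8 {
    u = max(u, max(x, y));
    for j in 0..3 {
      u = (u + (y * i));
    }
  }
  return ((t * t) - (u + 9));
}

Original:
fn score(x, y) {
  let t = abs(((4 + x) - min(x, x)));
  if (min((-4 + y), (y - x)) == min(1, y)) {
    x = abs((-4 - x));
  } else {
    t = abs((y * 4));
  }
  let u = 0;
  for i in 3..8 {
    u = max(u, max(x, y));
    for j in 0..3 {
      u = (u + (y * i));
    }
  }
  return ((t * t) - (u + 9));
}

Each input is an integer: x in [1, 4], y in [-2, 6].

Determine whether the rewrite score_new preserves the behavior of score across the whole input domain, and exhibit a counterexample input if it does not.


Equivalent — the differences include statement counts differ, plus loop structure differs, plus arithmetic usage differs, plus constant usage differs, plus min/max/abs usage differs, yet no declared input distinguishes the two.
As a probe, take x=3, y=4: score runs t := 4 | (min((-4 + y), (y - x)) == min(1, y)): false | t := 16 | u := 0 | iter i=3: | u := 4 | iter j=0: | u := 16 | iter j=1: | u := 28 | iter j=2: | u := 40 | iter i=4: | u := 40 | iter j=0: | u := 56 | iter j=1: | u := 72 | iter j=2: | u := 88 | iter i=5: | u := 88 | iter j=0: | u := 108 | iter j=1: | u := 128 | iter j=2: | u := 148 | iter i=6: | u := 148 | iter j=0: | u := 172 | iter j=1: | u := 196 | iter j=2: | u := 220 | iter i=7: | u := 220 | iter j=0: | u := 248 | iter j=1: | u := 276 | iter j=2: | u := 304 | result -57; score_new runs t := 4 | (min((-4 + y), (y - x)) == min(1, y)): false | t := 16 | u := 0 | u := 4 | iter j=0: | u := 16 | iter j=1: | u := 28 | iter j=2: | u := 40 | iter i=4: | u := 40 | iter j=0: | u := 56 | iter j=1: | u := 72 | iter j=2: | u := 88 | iter i=5: | u := 88 | iter j=0: | u := 108 | iter j=1: | u := 128 | iter j=2: | u := 148 | iter i=6: | u := 148 | iter j=0: | u := 172 | iter j=1: | u := 196 | iter j=2: | u := 220 | iter i=7: | u := 220 | iter j=0: | u := 248 | iter j=1: | u := 276 | iter j=2: | u := 304 | result -57; both end at -57.
An exhaustive pass over the 36 declared inputs shows identical outputs.
verdict: equivalent


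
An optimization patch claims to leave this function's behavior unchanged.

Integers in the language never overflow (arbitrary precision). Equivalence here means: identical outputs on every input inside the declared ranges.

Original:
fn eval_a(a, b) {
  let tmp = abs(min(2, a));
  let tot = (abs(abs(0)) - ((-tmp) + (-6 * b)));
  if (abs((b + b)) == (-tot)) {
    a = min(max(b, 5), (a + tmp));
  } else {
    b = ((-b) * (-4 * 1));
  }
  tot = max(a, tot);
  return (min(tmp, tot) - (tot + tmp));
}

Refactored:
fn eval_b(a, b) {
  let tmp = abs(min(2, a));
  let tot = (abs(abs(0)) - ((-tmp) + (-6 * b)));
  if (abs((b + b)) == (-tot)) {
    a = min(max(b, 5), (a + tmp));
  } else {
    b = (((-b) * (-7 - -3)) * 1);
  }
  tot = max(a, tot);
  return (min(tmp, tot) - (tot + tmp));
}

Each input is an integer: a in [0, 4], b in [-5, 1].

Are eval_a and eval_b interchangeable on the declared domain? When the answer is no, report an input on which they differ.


Comparing the listings, the differences include: constant usage differs, and arithmetic usage differs.
Tracing a=1, b=-3: eval_a: tmp := 1 | tot := -17 | (abs((b + b)) == (-tot)): false | b := -12 | tot := 1 | result -1 | eval_b: tmp := 1 | tot := -17 | (abs((b + b)) == (-tot)): false | b := -12 | tot := 1 | result -1 — matching result -1.
Sweeping the whole domain (35 inputs) finds no disagreement.
verdict: equivalent


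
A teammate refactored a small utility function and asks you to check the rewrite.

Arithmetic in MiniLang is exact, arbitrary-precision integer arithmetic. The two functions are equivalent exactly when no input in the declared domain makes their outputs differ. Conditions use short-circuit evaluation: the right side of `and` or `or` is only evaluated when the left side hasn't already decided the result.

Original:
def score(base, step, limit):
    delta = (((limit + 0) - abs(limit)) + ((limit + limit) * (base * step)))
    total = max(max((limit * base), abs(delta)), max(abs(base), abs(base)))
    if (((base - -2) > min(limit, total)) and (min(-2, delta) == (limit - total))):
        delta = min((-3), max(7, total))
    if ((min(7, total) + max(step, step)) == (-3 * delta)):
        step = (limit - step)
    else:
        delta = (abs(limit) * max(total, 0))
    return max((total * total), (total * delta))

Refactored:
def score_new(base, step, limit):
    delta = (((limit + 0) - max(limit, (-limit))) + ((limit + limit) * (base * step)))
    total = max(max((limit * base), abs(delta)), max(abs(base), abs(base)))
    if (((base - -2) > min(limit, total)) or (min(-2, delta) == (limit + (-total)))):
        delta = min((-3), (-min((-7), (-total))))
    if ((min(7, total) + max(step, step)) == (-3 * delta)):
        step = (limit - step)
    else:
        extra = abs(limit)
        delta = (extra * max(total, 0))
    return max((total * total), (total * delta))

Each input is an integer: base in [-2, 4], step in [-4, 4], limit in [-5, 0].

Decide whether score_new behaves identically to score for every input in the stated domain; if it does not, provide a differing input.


There is a counterexample at base=-2, step=2, limit=-5: 4500 on one side, 900 on the other.
score: delta := 30 | total := 30 | (((base - -2) > min(limit, total)) and (min(-2, delta) == (limit - total))): false | ((min(7, total) + max(step, step)) == (-3 * delta)): false | delta := 150 | result 4500
score_new: delta := 30 | total := 30 | (((base - -2) > min(limit, total)) or (min(-2, delta) == (limit + (-total)))): true | delta := -3 | ((min(7, total) + max(step, step)) == (-3 * delta)): true | step := -7 | result 900
verdict: not equivalent; witness: base=-2, step=2, limit=-5


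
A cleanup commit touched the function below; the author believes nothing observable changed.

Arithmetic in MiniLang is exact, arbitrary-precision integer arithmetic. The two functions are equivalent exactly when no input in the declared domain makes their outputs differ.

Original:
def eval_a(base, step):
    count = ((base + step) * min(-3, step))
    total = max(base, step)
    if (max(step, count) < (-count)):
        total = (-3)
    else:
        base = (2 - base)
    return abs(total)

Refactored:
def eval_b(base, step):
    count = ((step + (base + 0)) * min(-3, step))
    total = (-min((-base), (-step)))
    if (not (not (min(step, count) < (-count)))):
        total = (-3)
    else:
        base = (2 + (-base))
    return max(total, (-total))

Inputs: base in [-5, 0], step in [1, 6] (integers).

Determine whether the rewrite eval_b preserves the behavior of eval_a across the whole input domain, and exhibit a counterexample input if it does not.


At base=-5, step=6: eval_a gives 6, eval_b gives 3.
verdict: not equivalent; witness: base=-5, step=6


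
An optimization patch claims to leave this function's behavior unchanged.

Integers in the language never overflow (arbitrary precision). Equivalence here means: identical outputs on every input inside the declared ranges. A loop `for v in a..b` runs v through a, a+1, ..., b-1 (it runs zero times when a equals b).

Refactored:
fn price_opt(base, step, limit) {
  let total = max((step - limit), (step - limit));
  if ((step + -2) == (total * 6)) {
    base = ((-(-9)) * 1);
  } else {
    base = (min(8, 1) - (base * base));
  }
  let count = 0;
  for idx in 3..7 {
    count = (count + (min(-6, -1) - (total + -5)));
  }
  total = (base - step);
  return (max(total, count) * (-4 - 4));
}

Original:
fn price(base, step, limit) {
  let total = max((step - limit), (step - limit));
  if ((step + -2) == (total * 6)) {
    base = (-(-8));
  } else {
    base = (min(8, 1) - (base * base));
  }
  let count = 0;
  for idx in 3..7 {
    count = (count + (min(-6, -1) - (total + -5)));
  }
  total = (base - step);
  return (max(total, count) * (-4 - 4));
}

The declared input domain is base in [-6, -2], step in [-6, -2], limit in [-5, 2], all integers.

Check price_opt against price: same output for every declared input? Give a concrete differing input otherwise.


There is a counterexample at base=-6, step=-4, limit=-3: -96 on one side, -104 on the other.
price: total=-1, then ((step + -2) == (total * 6)) is true, then base=8, then count=0, then (idx=3), then count=0, then (idx=4), then count=0, then (idx=5), then count=0, then (idx=6), then count=0, then total=12, then returns -96
price_opt: total=-1, then ((step + -2) == (total * 6)) is true, then base=9, then count=0, then (idx=3), then count=0, then (idx=4), then count=0, then (idx=5), then count=0, then (idx=6), then count=0, then total=13, then returns -104
verdict: not equivalent; witness: base=-6, step=-4, limit=-3


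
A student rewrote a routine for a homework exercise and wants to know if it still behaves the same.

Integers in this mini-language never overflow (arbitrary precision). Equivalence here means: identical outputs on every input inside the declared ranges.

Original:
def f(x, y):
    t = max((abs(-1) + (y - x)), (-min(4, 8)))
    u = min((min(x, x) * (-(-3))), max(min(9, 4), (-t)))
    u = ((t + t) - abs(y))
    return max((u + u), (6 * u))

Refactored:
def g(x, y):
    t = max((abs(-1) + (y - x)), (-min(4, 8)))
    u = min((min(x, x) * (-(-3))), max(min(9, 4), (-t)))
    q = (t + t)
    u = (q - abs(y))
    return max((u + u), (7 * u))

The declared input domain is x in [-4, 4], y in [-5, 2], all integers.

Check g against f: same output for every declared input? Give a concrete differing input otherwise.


Take x=-4, y=-3.
f: t := 2 | u := -12 | u := 1 | result 6
g: t := 2 | u := -12 | q := 4 | u := 1 | result 7
6 != 7, so the rewrite changes behavior.
verdict: not equivalent; witness: x=-4, y=-3


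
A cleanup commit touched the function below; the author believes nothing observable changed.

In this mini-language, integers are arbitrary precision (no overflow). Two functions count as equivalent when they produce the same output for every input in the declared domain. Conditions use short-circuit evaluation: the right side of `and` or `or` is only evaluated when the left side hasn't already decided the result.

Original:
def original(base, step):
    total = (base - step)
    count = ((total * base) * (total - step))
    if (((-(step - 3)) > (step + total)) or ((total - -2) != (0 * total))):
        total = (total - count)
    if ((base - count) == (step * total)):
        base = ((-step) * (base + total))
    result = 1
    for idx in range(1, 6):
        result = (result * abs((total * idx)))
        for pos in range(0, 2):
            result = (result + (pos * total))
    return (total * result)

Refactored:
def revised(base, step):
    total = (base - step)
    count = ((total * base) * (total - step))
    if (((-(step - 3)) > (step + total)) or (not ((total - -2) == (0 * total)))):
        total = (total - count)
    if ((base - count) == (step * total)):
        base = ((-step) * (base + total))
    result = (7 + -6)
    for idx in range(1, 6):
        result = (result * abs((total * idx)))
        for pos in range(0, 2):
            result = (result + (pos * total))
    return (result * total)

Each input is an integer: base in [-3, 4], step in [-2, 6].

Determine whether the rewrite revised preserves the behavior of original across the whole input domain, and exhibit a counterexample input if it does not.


Behavior is preserved: although boolean connective usage differs, comparison usage differs, arithmetic usage differs, constant usage differs, the outputs never diverge.
Spot check at base=-2, step=-2 — original: total = 0; count = 0; (((-(step - 3)) > (step + total)) or ((total - -2) != (0 * total))) -> true; total = 0; ((base - count) == (step * total)) -> false; result = 1; [idx=1]; result = 0; [pos=0]; result = 0; [pos=1]; result = 0; [idx=2]; result = 0; [pos=0]; result = 0; [pos=1]; result = 0; [idx=3]; result = 0; [pos=0]; result = 0; [pos=1]; result = 0; [idx=4]; result = 0; [pos=0]; result = 0; [pos=1]; result = 0; [idx=5]; result = 0; [pos=0]; result = 0; [pos=1]; result = 0; return 0. revised: total = 0; count = 0; (((-(step - 3)) > (step + total)) or (not ((total - -2) == (0 * total)))) -> true; total = 0; ((base - count) == (step * total)) -> false; result = 1; [idx=1]; result = 0; [pos=0]; result = 0; [pos=1]; result = 0; [idx=2]; result = 0; [pos=0]; result = 0; [pos=1]; result = 0; [idx=3]; result = 0; [pos=0]; result = 0; [pos=1]; result = 0; [idx=4]; result = 0; [pos=0]; result = 0; [pos=1]; result = 0; [idx=5]; result = 0; [pos=0]; result = 0; [pos=1]; result = 0; return 0. Both give 0.
Sweeping the whole domain (72 inputs) finds no disagreement.
verdict: equivalent


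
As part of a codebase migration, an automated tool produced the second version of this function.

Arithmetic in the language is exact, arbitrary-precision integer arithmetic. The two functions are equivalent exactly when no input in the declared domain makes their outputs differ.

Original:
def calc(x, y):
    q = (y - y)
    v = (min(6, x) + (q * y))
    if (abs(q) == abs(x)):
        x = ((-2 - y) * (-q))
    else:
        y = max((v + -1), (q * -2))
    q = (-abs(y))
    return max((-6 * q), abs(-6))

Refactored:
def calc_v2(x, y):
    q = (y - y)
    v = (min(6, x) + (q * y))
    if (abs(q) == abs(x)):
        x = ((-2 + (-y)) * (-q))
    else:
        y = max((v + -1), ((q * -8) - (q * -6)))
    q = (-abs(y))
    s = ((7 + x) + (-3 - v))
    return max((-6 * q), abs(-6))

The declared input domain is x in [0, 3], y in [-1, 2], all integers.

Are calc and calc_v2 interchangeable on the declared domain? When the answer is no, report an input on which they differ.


This is a faithful refactor — arithmetic usage differs; statement counts differ; constant usage differs; local variable names differ, but the computed results match everywhere.
One worked example (x=2, y=-1) — calc: q becomes 0; next v becomes 2; next (abs(q) == abs(x)) evaluates to false; next y becomes 1; next q becomes -1; next final value 6; calc_v2: q becomes 0; next v becomes 2; next (abs(q) == abs(x)) evaluates to false; next y becomes 1; next q becomes -1; next s becomes 4; next final value 6; agreement on 6.
Sweeping the whole domain (16 inputs) finds no disagreement.
verdict: equivalent


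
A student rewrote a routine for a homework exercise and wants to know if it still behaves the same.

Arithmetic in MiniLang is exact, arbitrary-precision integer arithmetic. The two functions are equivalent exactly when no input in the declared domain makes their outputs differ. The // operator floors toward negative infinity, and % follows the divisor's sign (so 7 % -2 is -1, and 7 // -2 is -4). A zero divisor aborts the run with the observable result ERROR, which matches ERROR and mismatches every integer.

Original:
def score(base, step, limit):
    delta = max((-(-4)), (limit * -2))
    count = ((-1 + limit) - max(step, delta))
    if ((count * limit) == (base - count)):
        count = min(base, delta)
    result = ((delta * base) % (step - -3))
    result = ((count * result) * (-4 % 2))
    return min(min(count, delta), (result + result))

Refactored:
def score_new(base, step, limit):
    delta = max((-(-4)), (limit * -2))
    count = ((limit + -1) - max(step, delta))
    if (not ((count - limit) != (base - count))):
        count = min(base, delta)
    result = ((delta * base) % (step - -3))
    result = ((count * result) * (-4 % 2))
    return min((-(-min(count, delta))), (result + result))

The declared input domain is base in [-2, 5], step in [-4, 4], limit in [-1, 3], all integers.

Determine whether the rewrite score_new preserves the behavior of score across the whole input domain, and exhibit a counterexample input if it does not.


These are not equivalent — on base=0, step=-4, limit=-1 the outputs split (0 vs -6).
score: delta := 4 | count := -6 | ((count * limit) == (base - count)): true | count := 0 | result := 0 | result := 0 | result 0
score_new: delta := 4 | count := -6 | (not ((count - limit) != (base - count))): false | result := 0 | result := 0 | result -6
verdict: not equivalent; witness: base=0, step=-4, limit=-1


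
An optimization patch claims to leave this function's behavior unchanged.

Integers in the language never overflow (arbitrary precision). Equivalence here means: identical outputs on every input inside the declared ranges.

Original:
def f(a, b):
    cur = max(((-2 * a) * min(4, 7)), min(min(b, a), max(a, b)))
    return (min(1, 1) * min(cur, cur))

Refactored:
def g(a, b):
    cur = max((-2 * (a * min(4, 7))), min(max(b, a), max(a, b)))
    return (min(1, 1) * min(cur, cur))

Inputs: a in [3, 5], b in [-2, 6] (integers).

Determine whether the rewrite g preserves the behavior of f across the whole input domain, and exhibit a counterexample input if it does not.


Take a=3, b=-2.
f: cur := -2 | result -2
g: cur := 3 | result 3
-2 and 3 differ, so these are not the same function on this domain.
verdict: not equivalent; witness: a=3, b=-2


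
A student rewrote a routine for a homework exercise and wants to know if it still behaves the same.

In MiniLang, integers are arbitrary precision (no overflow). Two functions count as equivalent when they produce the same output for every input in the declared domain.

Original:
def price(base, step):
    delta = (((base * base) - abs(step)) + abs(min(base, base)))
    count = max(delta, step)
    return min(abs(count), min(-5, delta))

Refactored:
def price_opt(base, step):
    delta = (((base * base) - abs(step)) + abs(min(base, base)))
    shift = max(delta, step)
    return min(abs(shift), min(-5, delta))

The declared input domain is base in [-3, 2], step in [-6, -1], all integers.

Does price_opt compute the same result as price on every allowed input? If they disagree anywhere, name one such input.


This is a faithful refactor — local variable names differ, but the computed results match everywhere.
One worked example (base=1, step=-2) — price: delta=0, then count=0, then returns -5; price_opt: delta=0, then shift=0, then returns -5; agreement on -5.
Every one of the 36 inputs gives matching results.
verdict: equivalent


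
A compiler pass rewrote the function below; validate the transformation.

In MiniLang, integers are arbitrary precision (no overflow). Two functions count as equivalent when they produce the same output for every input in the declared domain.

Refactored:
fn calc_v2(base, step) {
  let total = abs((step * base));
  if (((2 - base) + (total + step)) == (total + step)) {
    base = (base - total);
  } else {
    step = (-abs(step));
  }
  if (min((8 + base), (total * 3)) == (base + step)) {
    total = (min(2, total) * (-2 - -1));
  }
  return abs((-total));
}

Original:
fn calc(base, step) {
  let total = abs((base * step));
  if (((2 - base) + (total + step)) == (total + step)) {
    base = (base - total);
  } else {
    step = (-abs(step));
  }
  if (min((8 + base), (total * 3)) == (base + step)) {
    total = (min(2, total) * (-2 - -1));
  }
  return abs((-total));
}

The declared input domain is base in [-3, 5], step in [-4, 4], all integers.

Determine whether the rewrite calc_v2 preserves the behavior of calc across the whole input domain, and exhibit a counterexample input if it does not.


The two versions differ — the changes include same computation, different form.
One worked example (base=0, step=2) — calc: total := 0 | (((2 - base) + (total + step)) == (total + step)): false | step := -2 | (min((8 + base), (total * 3)) == (base + step)): false | result 0; calc_v2: total := 0 | (((2 - base) + (total + step)) == (total + step)): false | step := -2 | (min((8 + base), (total * 3)) == (base + step)): false | result 0; agreement on 0.
Sweeping the whole domain (81 inputs) finds no disagreement.
verdict: equivalent


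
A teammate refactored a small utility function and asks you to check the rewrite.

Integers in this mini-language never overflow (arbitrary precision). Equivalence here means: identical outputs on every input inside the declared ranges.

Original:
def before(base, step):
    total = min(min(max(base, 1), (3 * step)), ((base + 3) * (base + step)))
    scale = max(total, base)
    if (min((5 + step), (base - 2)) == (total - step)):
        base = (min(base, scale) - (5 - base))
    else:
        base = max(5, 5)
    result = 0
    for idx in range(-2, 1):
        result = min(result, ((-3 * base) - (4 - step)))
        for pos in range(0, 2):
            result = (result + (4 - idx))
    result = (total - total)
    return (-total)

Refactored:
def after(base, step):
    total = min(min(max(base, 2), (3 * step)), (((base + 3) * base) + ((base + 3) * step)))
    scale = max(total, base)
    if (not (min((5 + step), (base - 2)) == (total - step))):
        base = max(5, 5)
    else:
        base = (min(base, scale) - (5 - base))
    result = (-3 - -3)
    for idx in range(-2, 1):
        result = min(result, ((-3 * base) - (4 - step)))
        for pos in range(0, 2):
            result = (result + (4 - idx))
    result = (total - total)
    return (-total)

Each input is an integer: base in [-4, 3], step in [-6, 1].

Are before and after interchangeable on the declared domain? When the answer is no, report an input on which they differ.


Evaluate both at base=-4, step=1.
before: total = 1; scale = 1; (min((5 + step), (base - 2)) == (total - step)) -> false; base = 5; result = 0; [idx=-2]; result = -18; [pos=0]; result = -12; [pos=1]; result = -6; [idx=-1]; result = -18; [pos=0]; result = -13; [pos=1]; result = -8; [idx=0]; result = -18; [pos=0]; result = -14; [pos=1]; result = -10; result = 0; return -1
after: total = 2; scale = 2; (not (min((5 + step), (base - 2)) == (total - step))) -> true; base = 5; result = 0; [idx=-2]; result = -18; [pos=0]; result = -12; [pos=1]; result = -6; [idx=-1]; result = -18; [pos=0]; result = -13; [pos=1]; result = -8; [idx=0]; result = -18; [pos=0]; result = -14; [pos=1]; result = -10; result = 0; return -2
-1 and -2 differ, so these are not the same function on this domain.
verdict: not equivalent; witness: base=-4, step=1


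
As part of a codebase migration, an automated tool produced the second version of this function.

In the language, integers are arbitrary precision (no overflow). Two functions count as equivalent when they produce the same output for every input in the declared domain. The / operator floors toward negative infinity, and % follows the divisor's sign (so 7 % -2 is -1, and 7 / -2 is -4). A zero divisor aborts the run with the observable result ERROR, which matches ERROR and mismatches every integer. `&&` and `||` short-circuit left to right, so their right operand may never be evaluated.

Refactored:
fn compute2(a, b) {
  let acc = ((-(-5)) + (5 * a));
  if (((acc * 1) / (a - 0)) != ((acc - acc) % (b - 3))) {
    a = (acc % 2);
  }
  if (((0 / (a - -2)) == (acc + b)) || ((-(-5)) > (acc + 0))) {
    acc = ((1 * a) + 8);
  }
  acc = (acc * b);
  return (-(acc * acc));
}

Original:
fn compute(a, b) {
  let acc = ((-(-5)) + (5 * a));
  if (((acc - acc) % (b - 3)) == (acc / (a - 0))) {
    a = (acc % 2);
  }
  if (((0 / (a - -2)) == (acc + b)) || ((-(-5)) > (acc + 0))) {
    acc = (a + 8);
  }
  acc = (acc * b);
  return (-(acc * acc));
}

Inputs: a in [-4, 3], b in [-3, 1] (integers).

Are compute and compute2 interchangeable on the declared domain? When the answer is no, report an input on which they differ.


Not equivalent: a=-4, b=-3 separates them (-144 vs -729).
compute: acc becomes -15; next (((acc - acc) % (b - 3)) == (acc / (a - 0))) evaluates to false; next (((0 / (a - -2)) == (acc + b)) || ((-(-5)) > (acc + 0))) evaluates to true; next acc becomes 4; next acc becomes -12; next final value -144
compute2: acc becomes -15; next (((acc * 1) / (a - 0)) != ((acc - acc) % (b - 3))) evaluates to true; next a becomes 1; next (((0 / (a - -2)) == (acc + b)) || ((-(-5)) > (acc + 0))) evaluates to true; next acc becomes 9; next acc becomes -27; next final value -729
verdict: not equivalent; witness: a=-4, b=-3


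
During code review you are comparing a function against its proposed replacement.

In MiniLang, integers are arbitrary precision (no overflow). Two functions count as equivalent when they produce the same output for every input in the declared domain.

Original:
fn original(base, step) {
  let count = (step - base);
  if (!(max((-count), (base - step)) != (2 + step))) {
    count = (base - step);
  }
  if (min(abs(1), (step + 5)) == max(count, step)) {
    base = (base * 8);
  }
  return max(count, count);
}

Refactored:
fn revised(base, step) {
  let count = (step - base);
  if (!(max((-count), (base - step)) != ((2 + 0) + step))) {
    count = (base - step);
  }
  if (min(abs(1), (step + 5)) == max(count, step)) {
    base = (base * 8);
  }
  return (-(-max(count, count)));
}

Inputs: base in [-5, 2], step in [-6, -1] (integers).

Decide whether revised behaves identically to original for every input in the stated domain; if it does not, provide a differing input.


Reading the diff, among the changes: arithmetic usage differs, plus constant usage differs.
Spot check at base=-4, step=-2 — original: count := 2 | (!(max((-count), (base - step)) != (2 + step))): false | (min(abs(1), (step + 5)) == max(count, step)): false | result 2. revised: count := 2 | (!(max((-count), (base - step)) != ((2 + 0) + step))): false | (min(abs(1), (step + 5)) == max(count, step)): false | result 2. Both give 2.
Across all 48 domain points the two functions coincide.
verdict: equivalent


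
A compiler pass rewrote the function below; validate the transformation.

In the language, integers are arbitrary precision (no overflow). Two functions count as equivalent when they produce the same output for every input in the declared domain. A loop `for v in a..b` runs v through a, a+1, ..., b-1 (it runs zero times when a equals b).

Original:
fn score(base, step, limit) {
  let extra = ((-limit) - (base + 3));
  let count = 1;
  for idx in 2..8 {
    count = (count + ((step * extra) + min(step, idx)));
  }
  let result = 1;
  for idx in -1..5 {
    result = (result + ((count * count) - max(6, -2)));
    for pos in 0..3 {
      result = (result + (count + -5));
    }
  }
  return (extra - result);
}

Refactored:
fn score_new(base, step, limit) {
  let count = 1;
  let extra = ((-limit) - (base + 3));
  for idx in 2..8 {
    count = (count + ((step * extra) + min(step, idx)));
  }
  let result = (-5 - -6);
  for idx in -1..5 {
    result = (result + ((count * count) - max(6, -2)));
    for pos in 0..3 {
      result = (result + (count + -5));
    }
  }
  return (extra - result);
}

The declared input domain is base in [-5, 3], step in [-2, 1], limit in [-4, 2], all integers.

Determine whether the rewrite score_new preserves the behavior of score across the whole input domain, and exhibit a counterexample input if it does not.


Equivalent — the differences include arithmetic usage differs; and constant usage differs, yet no declared input distinguishes the two.
Tracing base=-5, step=1, limit=-1: score: extra=3, then count=1, then (idx=2), then count=5, then (idx=3), then count=9, then (idx=4), then count=13, then (idx=5), then count=17, then (idx=6), then count=21, then (idx=7), then count=25, then result=1, then (idx=-1), then result=620, then (pos=0), then result=640, then (pos=1), then result=660, then (pos=2), then result=680, then (idx=0), then result=1299, then (pos=0), then result=1319, then (pos=1), then result=1339, then (pos=2), then result=1359, then (idx=1), then result=1978, then (pos=0), then result=1998, then (pos=1), then result=2018, then (pos=2), then result=2038, then (idx=2), then result=2657, then (pos=0), then result=2677, then (pos=1), then result=2697, then (pos=2), then result=2717, then (idx=3), then result=3336, then (pos=0), then result=3356, then (pos=1), then result=3376, then (pos=2), then result=3396, then (idx=4), then result=4015, then (pos=0), then result=4035, then (pos=1), then result=4055, then (pos=2), then result=4075, then returns -4072 | score_new: count=1, then extra=3, then (idx=2), then count=5, then (idx=3), then count=9, then (idx=4), then count=13, then (idx=5), then count=17, then (idx=6), then count=21, then (idx=7), then count=25, then result=1, then (idx=-1), then result=620, then (pos=0), then result=640, then (pos=1), then result=660, then (pos=2), then result=680, then (idx=0), then result=1299, then (pos=0), then result=1319, then (pos=1), then result=1339, then (pos=2), then result=1359, then (idx=1), then result=1978, then (pos=0), then result=1998, then (pos=1), then result=2018, then (pos=2), then result=2038, then (idx=2), then result=2657, then (pos=0), then result=2677, then (pos=1), then result=2697, then (pos=2), then result=2717, then (idx=3), then result=3336, then (pos=0), then result=3356, then (pos=1), then result=3376, then (pos=2), then result=3396, then (idx=4), then result=4015, then (pos=0), then result=4035, then (pos=1), then result=4055, then (pos=2), then result=4075, then returns -4072 — matching result -4072.
An exhaustive pass over the 252 declared inputs shows identical outputs.
verdict: equivalent


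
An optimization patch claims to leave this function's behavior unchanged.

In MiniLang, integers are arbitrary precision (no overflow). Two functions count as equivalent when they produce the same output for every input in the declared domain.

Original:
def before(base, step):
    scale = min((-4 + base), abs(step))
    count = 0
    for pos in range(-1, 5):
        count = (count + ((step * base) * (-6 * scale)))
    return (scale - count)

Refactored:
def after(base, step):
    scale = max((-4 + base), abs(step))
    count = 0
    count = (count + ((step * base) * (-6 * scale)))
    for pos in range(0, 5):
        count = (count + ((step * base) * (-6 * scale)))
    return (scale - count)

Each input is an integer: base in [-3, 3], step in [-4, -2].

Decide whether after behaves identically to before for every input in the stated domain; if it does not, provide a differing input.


The rewrite breaks on base=-3, step=-4, where the results are -3031 and 1732.
before: scale=-7, then count=0, then (pos=-1), then count=504, then (pos=0), then count=1008, then (pos=1), then count=1512, then (pos=2), then count=2016, then (pos=3), then count=2520, then (pos=4), then count=3024, then returns -3031
after: scale=4, then count=0, then count=-288, then (pos=0), then count=-576, then (pos=1), then count=-864, then (pos=2), then count=-1152, then (pos=3), then count=-1440, then (pos=4), then count=-1728, then returns 1732
verdict: not equivalent; witness: base=-3, step=-4


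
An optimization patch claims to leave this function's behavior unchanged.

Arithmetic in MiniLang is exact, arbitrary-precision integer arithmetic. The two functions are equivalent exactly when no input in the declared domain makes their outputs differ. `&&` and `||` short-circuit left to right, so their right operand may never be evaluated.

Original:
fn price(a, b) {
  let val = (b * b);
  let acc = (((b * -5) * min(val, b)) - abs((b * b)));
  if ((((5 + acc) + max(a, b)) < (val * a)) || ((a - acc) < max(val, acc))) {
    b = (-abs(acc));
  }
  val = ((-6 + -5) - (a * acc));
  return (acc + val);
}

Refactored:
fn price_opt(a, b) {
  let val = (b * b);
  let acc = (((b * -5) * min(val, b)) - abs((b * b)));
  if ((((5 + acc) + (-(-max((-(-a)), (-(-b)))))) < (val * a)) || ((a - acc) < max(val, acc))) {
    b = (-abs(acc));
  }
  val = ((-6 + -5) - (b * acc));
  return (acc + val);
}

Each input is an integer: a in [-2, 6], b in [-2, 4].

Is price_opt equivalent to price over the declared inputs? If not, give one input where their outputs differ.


a=-2, b=-2 yields -83 from price but -611 from price_opt.
verdict: not equivalent; witness: a=-2, b=-2


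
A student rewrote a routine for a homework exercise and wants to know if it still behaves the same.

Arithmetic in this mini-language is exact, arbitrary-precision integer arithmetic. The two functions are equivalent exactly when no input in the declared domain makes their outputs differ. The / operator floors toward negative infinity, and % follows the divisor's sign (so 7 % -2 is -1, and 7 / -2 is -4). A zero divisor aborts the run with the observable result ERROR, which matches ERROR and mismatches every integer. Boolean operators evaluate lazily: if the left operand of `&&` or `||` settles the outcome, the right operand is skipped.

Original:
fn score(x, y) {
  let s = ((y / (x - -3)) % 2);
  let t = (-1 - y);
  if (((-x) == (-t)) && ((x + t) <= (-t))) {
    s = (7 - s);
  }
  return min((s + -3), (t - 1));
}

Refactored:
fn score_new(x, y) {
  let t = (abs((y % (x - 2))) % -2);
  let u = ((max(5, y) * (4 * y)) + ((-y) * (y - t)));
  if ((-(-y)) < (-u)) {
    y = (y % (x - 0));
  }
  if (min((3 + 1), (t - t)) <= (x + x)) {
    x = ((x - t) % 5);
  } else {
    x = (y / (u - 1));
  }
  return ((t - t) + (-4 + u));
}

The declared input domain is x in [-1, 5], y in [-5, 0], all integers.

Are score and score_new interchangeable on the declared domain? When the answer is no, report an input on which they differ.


The rewrite breaks on x=-1, y=-5, where the results are -2 and -129.
score: s becomes 1; next t becomes 4; next (((-x) == (-t)) && ((x + t) <= (-t))) evaluates to false; next final value -2
score_new: t becomes 0; next u becomes -125; next ((-(-y)) < (-u)) evaluates to true; next y becomes 0; next (min((3 + 1), (t - t)) <= (x + x)) evaluates to false; next x becomes 0; next final value -129
verdict: not equivalent; witness: x=-1, y=-5
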